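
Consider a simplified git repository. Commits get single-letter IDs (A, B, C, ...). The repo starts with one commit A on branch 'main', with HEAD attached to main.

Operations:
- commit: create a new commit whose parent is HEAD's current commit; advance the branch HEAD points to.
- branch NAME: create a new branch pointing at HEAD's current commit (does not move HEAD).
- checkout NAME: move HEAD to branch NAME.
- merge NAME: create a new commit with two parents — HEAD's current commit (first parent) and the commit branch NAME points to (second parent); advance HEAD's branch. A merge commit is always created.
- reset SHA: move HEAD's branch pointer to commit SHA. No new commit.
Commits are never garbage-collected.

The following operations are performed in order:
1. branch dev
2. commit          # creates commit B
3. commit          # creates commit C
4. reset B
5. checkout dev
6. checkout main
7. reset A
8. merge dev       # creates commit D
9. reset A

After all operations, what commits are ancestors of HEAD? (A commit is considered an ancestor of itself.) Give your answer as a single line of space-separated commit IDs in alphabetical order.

After op 1 (branch): HEAD=main@A [dev=A main=A]
After op 2 (commit): HEAD=main@B [dev=A main=B]
After op 3 (commit): HEAD=main@C [dev=A main=C]
After op 4 (reset): HEAD=main@B [dev=A main=B]
After op 5 (checkout): HEAD=dev@A [dev=A main=B]
After op 6 (checkout): HEAD=main@B [dev=A main=B]
After op 7 (reset): HEAD=main@A [dev=A main=A]
After op 8 (merge): HEAD=main@D [dev=A main=D]
After op 9 (reset): HEAD=main@A [dev=A main=A]

Answer: A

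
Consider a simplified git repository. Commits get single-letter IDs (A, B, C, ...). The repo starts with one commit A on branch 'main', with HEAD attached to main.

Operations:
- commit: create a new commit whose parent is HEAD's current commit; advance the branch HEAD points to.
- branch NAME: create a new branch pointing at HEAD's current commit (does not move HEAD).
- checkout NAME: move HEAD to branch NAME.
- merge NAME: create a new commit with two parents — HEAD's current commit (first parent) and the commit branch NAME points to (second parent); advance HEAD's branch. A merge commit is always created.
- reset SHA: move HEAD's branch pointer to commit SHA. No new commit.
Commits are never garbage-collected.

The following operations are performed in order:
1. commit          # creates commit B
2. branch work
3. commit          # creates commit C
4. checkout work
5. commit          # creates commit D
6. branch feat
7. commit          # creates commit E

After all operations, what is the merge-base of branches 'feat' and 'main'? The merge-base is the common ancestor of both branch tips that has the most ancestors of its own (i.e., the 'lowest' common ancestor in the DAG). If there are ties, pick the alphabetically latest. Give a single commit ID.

After op 1 (commit): HEAD=main@B [main=B]
After op 2 (branch): HEAD=main@B [main=B work=B]
After op 3 (commit): HEAD=main@C [main=C work=B]
After op 4 (checkout): HEAD=work@B [main=C work=B]
After op 5 (commit): HEAD=work@D [main=C work=D]
After op 6 (branch): HEAD=work@D [feat=D main=C work=D]
After op 7 (commit): HEAD=work@E [feat=D main=C work=E]
ancestors(feat=D): ['A', 'B', 'D']
ancestors(main=C): ['A', 'B', 'C']
common: ['A', 'B']

Answer: B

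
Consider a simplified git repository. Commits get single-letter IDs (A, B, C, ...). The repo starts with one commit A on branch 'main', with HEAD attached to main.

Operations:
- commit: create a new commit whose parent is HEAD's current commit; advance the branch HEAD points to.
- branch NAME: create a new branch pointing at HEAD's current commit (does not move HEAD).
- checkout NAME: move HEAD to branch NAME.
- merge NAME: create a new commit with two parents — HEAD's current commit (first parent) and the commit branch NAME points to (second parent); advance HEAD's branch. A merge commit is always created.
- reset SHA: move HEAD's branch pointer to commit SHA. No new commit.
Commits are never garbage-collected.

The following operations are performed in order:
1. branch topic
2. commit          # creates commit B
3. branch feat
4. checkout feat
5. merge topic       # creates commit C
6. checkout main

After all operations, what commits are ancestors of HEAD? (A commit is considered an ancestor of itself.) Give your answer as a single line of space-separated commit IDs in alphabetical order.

After op 1 (branch): HEAD=main@A [main=A topic=A]
After op 2 (commit): HEAD=main@B [main=B topic=A]
After op 3 (branch): HEAD=main@B [feat=B main=B topic=A]
After op 4 (checkout): HEAD=feat@B [feat=B main=B topic=A]
After op 5 (merge): HEAD=feat@C [feat=C main=B topic=A]
After op 6 (checkout): HEAD=main@B [feat=C main=B topic=A]

Answer: A B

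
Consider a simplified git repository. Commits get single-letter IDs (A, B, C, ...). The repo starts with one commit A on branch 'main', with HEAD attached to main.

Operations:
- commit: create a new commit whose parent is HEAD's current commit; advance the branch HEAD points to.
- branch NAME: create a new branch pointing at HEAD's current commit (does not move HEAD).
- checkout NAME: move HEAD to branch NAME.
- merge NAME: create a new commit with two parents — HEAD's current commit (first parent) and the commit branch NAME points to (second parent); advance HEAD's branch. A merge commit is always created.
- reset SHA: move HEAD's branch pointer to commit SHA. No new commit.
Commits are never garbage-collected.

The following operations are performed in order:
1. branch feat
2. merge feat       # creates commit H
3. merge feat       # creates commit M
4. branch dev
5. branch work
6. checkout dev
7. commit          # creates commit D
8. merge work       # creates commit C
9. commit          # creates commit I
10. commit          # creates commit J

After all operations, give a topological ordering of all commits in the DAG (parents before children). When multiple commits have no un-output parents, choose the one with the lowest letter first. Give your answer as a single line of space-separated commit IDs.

Answer: A H M D C I J

Derivation:
After op 1 (branch): HEAD=main@A [feat=A main=A]
After op 2 (merge): HEAD=main@H [feat=A main=H]
After op 3 (merge): HEAD=main@M [feat=A main=M]
After op 4 (branch): HEAD=main@M [dev=M feat=A main=M]
After op 5 (branch): HEAD=main@M [dev=M feat=A main=M work=M]
After op 6 (checkout): HEAD=dev@M [dev=M feat=A main=M work=M]
After op 7 (commit): HEAD=dev@D [dev=D feat=A main=M work=M]
After op 8 (merge): HEAD=dev@C [dev=C feat=A main=M work=M]
After op 9 (commit): HEAD=dev@I [dev=I feat=A main=M work=M]
After op 10 (commit): HEAD=dev@J [dev=J feat=A main=M work=M]
commit A: parents=[]
commit C: parents=['D', 'M']
commit D: parents=['M']
commit H: parents=['A', 'A']
commit I: parents=['C']
commit J: parents=['I']
commit M: parents=['H', 'A']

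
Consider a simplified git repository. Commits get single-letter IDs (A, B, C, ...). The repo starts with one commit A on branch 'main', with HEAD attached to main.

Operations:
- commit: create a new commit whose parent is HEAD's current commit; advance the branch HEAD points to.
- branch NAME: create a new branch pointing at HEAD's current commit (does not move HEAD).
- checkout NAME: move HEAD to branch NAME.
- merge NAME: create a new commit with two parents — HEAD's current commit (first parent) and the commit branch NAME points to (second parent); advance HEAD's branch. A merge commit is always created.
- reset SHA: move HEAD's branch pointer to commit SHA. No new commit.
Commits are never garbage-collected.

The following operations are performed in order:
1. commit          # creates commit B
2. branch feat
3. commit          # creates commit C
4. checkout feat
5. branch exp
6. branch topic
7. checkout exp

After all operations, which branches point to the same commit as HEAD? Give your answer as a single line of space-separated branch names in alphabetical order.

Answer: exp feat topic

Derivation:
After op 1 (commit): HEAD=main@B [main=B]
After op 2 (branch): HEAD=main@B [feat=B main=B]
After op 3 (commit): HEAD=main@C [feat=B main=C]
After op 4 (checkout): HEAD=feat@B [feat=B main=C]
After op 5 (branch): HEAD=feat@B [exp=B feat=B main=C]
After op 6 (branch): HEAD=feat@B [exp=B feat=B main=C topic=B]
After op 7 (checkout): HEAD=exp@B [exp=B feat=B main=C topic=B]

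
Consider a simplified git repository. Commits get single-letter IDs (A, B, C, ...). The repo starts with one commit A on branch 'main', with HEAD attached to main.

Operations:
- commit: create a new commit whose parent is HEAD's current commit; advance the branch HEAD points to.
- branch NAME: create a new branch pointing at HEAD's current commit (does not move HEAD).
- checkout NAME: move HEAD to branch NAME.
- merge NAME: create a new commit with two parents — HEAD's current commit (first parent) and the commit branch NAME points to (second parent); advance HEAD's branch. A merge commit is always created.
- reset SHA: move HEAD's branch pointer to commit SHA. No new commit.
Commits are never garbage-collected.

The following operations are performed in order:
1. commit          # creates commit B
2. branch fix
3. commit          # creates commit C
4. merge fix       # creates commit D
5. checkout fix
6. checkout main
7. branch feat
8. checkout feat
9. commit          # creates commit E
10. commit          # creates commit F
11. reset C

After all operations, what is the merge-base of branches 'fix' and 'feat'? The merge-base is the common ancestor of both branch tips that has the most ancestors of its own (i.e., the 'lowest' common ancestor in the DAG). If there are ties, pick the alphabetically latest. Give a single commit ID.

After op 1 (commit): HEAD=main@B [main=B]
After op 2 (branch): HEAD=main@B [fix=B main=B]
After op 3 (commit): HEAD=main@C [fix=B main=C]
After op 4 (merge): HEAD=main@D [fix=B main=D]
After op 5 (checkout): HEAD=fix@B [fix=B main=D]
After op 6 (checkout): HEAD=main@D [fix=B main=D]
After op 7 (branch): HEAD=main@D [feat=D fix=B main=D]
After op 8 (checkout): HEAD=feat@D [feat=D fix=B main=D]
After op 9 (commit): HEAD=feat@E [feat=E fix=B main=D]
After op 10 (commit): HEAD=feat@F [feat=F fix=B main=D]
After op 11 (reset): HEAD=feat@C [feat=C fix=B main=D]
ancestors(fix=B): ['A', 'B']
ancestors(feat=C): ['A', 'B', 'C']
common: ['A', 'B']

Answer: B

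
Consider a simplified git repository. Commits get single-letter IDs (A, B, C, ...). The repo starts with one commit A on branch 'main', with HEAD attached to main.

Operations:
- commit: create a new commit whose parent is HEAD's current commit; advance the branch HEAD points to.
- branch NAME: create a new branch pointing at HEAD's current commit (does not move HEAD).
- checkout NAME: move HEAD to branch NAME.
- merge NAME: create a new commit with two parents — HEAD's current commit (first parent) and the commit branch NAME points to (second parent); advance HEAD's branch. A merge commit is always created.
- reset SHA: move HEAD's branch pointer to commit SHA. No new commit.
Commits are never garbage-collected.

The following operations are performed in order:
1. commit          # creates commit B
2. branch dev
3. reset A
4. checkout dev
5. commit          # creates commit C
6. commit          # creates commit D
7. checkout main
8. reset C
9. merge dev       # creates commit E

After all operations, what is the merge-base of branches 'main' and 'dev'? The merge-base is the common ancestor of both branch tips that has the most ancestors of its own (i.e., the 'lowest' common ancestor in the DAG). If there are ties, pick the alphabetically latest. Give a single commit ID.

Answer: D

Derivation:
After op 1 (commit): HEAD=main@B [main=B]
After op 2 (branch): HEAD=main@B [dev=B main=B]
After op 3 (reset): HEAD=main@A [dev=B main=A]
After op 4 (checkout): HEAD=dev@B [dev=B main=A]
After op 5 (commit): HEAD=dev@C [dev=C main=A]
After op 6 (commit): HEAD=dev@D [dev=D main=A]
After op 7 (checkout): HEAD=main@A [dev=D main=A]
After op 8 (reset): HEAD=main@C [dev=D main=C]
After op 9 (merge): HEAD=main@E [dev=D main=E]
ancestors(main=E): ['A', 'B', 'C', 'D', 'E']
ancestors(dev=D): ['A', 'B', 'C', 'D']
common: ['A', 'B', 'C', 'D']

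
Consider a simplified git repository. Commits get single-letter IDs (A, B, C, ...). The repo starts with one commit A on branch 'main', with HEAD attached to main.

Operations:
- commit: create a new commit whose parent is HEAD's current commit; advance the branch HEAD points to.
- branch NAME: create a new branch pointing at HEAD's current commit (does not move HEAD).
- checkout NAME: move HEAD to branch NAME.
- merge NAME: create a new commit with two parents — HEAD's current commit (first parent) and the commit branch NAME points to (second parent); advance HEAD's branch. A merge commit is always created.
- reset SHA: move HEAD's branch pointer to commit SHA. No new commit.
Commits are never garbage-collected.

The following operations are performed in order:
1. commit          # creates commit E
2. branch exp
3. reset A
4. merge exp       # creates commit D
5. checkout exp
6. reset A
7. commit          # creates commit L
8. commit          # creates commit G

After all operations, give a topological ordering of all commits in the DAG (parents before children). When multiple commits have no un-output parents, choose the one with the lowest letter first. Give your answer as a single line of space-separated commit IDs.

Answer: A E D L G

Derivation:
After op 1 (commit): HEAD=main@E [main=E]
After op 2 (branch): HEAD=main@E [exp=E main=E]
After op 3 (reset): HEAD=main@A [exp=E main=A]
After op 4 (merge): HEAD=main@D [exp=E main=D]
After op 5 (checkout): HEAD=exp@E [exp=E main=D]
After op 6 (reset): HEAD=exp@A [exp=A main=D]
After op 7 (commit): HEAD=exp@L [exp=L main=D]
After op 8 (commit): HEAD=exp@G [exp=G main=D]
commit A: parents=[]
commit D: parents=['A', 'E']
commit E: parents=['A']
commit G: parents=['L']
commit L: parents=['A']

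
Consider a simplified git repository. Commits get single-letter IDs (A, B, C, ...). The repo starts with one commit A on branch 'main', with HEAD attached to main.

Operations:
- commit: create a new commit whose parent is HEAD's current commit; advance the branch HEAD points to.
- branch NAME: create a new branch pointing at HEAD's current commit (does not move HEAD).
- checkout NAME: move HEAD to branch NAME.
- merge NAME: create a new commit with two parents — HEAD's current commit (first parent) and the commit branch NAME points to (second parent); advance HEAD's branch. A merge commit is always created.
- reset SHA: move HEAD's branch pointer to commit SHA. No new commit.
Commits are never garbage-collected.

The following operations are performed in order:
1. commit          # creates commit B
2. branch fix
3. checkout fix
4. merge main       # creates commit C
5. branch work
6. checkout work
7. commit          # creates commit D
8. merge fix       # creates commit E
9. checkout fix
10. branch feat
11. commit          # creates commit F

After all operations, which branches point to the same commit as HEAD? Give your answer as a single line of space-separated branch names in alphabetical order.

Answer: fix

Derivation:
After op 1 (commit): HEAD=main@B [main=B]
After op 2 (branch): HEAD=main@B [fix=B main=B]
After op 3 (checkout): HEAD=fix@B [fix=B main=B]
After op 4 (merge): HEAD=fix@C [fix=C main=B]
After op 5 (branch): HEAD=fix@C [fix=C main=B work=C]
After op 6 (checkout): HEAD=work@C [fix=C main=B work=C]
After op 7 (commit): HEAD=work@D [fix=C main=B work=D]
After op 8 (merge): HEAD=work@E [fix=C main=B work=E]
After op 9 (checkout): HEAD=fix@C [fix=C main=B work=E]
After op 10 (branch): HEAD=fix@C [feat=C fix=C main=B work=E]
After op 11 (commit): HEAD=fix@F [feat=C fix=F main=B work=E]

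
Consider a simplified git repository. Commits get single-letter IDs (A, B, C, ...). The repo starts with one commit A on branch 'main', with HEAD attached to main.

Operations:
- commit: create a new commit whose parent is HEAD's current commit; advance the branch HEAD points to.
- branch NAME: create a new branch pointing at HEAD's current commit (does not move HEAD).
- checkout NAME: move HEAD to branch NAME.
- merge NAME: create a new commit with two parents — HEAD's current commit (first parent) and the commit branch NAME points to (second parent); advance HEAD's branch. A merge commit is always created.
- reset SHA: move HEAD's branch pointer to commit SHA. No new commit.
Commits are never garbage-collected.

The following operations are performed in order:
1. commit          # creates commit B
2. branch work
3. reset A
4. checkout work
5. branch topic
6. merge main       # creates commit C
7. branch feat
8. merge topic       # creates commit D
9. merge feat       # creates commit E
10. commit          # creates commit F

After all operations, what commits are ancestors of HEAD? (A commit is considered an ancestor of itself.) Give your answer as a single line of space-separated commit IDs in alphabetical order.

After op 1 (commit): HEAD=main@B [main=B]
After op 2 (branch): HEAD=main@B [main=B work=B]
After op 3 (reset): HEAD=main@A [main=A work=B]
After op 4 (checkout): HEAD=work@B [main=A work=B]
After op 5 (branch): HEAD=work@B [main=A topic=B work=B]
After op 6 (merge): HEAD=work@C [main=A topic=B work=C]
After op 7 (branch): HEAD=work@C [feat=C main=A topic=B work=C]
After op 8 (merge): HEAD=work@D [feat=C main=A topic=B work=D]
After op 9 (merge): HEAD=work@E [feat=C main=A topic=B work=E]
After op 10 (commit): HEAD=work@F [feat=C main=A topic=B work=F]

Answer: A B C D E F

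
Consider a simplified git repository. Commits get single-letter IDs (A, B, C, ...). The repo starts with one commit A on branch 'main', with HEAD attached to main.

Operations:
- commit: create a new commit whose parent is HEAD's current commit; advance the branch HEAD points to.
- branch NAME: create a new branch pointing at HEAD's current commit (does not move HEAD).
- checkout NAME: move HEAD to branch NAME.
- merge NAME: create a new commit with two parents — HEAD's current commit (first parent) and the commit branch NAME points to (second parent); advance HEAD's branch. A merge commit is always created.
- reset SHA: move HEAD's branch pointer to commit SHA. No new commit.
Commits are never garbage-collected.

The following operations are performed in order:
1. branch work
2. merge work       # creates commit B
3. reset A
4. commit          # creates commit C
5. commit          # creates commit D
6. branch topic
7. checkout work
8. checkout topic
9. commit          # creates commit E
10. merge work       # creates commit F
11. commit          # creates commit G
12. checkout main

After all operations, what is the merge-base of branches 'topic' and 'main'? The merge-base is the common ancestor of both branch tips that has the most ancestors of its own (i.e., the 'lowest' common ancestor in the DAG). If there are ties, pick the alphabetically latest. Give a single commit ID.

Answer: D

Derivation:
After op 1 (branch): HEAD=main@A [main=A work=A]
After op 2 (merge): HEAD=main@B [main=B work=A]
After op 3 (reset): HEAD=main@A [main=A work=A]
After op 4 (commit): HEAD=main@C [main=C work=A]
After op 5 (commit): HEAD=main@D [main=D work=A]
After op 6 (branch): HEAD=main@D [main=D topic=D work=A]
After op 7 (checkout): HEAD=work@A [main=D topic=D work=A]
After op 8 (checkout): HEAD=topic@D [main=D topic=D work=A]
After op 9 (commit): HEAD=topic@E [main=D topic=E work=A]
After op 10 (merge): HEAD=topic@F [main=D topic=F work=A]
After op 11 (commit): HEAD=topic@G [main=D topic=G work=A]
After op 12 (checkout): HEAD=main@D [main=D topic=G work=A]
ancestors(topic=G): ['A', 'C', 'D', 'E', 'F', 'G']
ancestors(main=D): ['A', 'C', 'D']
common: ['A', 'C', 'D']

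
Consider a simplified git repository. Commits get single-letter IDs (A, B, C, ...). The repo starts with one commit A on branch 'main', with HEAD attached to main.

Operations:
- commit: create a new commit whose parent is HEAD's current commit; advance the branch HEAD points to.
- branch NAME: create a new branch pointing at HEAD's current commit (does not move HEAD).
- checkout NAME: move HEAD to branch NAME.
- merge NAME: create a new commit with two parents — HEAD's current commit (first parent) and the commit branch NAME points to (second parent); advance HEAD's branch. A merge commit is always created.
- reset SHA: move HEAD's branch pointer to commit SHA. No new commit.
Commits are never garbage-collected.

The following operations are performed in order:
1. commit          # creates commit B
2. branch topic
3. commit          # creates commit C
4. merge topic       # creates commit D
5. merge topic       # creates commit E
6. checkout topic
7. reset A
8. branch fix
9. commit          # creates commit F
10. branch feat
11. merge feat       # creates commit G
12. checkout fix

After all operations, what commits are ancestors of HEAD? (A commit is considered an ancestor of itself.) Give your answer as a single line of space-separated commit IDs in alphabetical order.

Answer: A

Derivation:
After op 1 (commit): HEAD=main@B [main=B]
After op 2 (branch): HEAD=main@B [main=B topic=B]
After op 3 (commit): HEAD=main@C [main=C topic=B]
After op 4 (merge): HEAD=main@D [main=D topic=B]
After op 5 (merge): HEAD=main@E [main=E topic=B]
After op 6 (checkout): HEAD=topic@B [main=E topic=B]
After op 7 (reset): HEAD=topic@A [main=E topic=A]
After op 8 (branch): HEAD=topic@A [fix=A main=E topic=A]
After op 9 (commit): HEAD=topic@F [fix=A main=E topic=F]
After op 10 (branch): HEAD=topic@F [feat=F fix=A main=E topic=F]
After op 11 (merge): HEAD=topic@G [feat=F fix=A main=E topic=G]
After op 12 (checkout): HEAD=fix@A [feat=F fix=A main=E topic=G]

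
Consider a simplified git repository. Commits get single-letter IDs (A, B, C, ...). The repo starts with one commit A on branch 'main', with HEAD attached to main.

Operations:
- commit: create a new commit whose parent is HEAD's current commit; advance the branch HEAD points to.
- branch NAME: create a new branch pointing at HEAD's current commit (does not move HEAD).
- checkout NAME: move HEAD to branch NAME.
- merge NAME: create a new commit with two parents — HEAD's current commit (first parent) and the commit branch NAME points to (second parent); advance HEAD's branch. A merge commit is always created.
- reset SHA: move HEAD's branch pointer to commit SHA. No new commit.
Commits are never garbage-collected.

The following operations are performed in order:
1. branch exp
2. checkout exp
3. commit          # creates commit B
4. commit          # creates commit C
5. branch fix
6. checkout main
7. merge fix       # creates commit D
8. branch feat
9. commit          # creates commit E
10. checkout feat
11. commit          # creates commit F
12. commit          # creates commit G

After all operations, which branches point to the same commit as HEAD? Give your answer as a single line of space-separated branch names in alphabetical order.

Answer: feat

Derivation:
After op 1 (branch): HEAD=main@A [exp=A main=A]
After op 2 (checkout): HEAD=exp@A [exp=A main=A]
After op 3 (commit): HEAD=exp@B [exp=B main=A]
After op 4 (commit): HEAD=exp@C [exp=C main=A]
After op 5 (branch): HEAD=exp@C [exp=C fix=C main=A]
After op 6 (checkout): HEAD=main@A [exp=C fix=C main=A]
After op 7 (merge): HEAD=main@D [exp=C fix=C main=D]
After op 8 (branch): HEAD=main@D [exp=C feat=D fix=C main=D]
After op 9 (commit): HEAD=main@E [exp=C feat=D fix=C main=E]
After op 10 (checkout): HEAD=feat@D [exp=C feat=D fix=C main=E]
After op 11 (commit): HEAD=feat@F [exp=C feat=F fix=C main=E]
After op 12 (commit): HEAD=feat@G [exp=C feat=G fix=C main=E]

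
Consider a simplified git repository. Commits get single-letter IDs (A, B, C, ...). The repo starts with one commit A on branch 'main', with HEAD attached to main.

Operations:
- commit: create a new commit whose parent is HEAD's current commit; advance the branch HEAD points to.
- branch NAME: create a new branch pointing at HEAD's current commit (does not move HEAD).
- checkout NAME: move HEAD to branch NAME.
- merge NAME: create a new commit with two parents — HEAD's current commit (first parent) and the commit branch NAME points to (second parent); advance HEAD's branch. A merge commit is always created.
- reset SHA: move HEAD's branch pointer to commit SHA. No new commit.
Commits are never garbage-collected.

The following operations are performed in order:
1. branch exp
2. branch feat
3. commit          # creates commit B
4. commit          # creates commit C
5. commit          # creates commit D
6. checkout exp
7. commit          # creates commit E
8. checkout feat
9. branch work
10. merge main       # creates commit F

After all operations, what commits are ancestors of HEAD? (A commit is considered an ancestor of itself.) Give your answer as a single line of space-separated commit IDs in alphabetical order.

After op 1 (branch): HEAD=main@A [exp=A main=A]
After op 2 (branch): HEAD=main@A [exp=A feat=A main=A]
After op 3 (commit): HEAD=main@B [exp=A feat=A main=B]
After op 4 (commit): HEAD=main@C [exp=A feat=A main=C]
After op 5 (commit): HEAD=main@D [exp=A feat=A main=D]
After op 6 (checkout): HEAD=exp@A [exp=A feat=A main=D]
After op 7 (commit): HEAD=exp@E [exp=E feat=A main=D]
After op 8 (checkout): HEAD=feat@A [exp=E feat=A main=D]
After op 9 (branch): HEAD=feat@A [exp=E feat=A main=D work=A]
After op 10 (merge): HEAD=feat@F [exp=E feat=F main=D work=A]

Answer: A B C D F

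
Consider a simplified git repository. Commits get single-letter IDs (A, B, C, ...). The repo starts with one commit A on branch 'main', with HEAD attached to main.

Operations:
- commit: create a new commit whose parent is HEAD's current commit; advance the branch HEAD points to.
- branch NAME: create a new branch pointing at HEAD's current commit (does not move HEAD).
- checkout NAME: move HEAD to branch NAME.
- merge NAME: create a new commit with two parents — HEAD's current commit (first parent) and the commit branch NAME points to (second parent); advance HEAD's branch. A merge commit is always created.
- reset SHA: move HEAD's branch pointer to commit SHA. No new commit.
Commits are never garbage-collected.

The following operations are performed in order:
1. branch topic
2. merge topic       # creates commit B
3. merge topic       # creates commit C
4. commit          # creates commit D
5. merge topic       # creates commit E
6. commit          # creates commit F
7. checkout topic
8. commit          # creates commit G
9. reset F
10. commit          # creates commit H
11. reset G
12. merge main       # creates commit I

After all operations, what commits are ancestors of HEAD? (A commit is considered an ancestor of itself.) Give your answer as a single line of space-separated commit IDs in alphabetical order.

Answer: A B C D E F G I

Derivation:
After op 1 (branch): HEAD=main@A [main=A topic=A]
After op 2 (merge): HEAD=main@B [main=B topic=A]
After op 3 (merge): HEAD=main@C [main=C topic=A]
After op 4 (commit): HEAD=main@D [main=D topic=A]
After op 5 (merge): HEAD=main@E [main=E topic=A]
After op 6 (commit): HEAD=main@F [main=F topic=A]
After op 7 (checkout): HEAD=topic@A [main=F topic=A]
After op 8 (commit): HEAD=topic@G [main=F topic=G]
After op 9 (reset): HEAD=topic@F [main=F topic=F]
After op 10 (commit): HEAD=topic@H [main=F topic=H]
After op 11 (reset): HEAD=topic@G [main=F topic=G]
After op 12 (merge): HEAD=topic@I [main=F topic=I]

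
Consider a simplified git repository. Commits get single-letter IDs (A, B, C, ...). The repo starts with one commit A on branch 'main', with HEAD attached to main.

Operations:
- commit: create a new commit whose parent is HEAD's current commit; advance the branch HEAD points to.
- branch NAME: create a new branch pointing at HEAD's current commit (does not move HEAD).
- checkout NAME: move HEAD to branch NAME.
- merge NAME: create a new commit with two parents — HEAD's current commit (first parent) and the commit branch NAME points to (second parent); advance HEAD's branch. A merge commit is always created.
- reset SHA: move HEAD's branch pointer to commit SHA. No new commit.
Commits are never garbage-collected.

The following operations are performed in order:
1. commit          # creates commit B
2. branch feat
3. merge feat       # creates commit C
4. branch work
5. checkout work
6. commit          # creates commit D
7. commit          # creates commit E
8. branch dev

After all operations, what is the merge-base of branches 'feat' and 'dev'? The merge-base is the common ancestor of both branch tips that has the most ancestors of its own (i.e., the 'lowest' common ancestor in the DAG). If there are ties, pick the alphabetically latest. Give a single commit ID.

After op 1 (commit): HEAD=main@B [main=B]
After op 2 (branch): HEAD=main@B [feat=B main=B]
After op 3 (merge): HEAD=main@C [feat=B main=C]
After op 4 (branch): HEAD=main@C [feat=B main=C work=C]
After op 5 (checkout): HEAD=work@C [feat=B main=C work=C]
After op 6 (commit): HEAD=work@D [feat=B main=C work=D]
After op 7 (commit): HEAD=work@E [feat=B main=C work=E]
After op 8 (branch): HEAD=work@E [dev=E feat=B main=C work=E]
ancestors(feat=B): ['A', 'B']
ancestors(dev=E): ['A', 'B', 'C', 'D', 'E']
common: ['A', 'B']

Answer: B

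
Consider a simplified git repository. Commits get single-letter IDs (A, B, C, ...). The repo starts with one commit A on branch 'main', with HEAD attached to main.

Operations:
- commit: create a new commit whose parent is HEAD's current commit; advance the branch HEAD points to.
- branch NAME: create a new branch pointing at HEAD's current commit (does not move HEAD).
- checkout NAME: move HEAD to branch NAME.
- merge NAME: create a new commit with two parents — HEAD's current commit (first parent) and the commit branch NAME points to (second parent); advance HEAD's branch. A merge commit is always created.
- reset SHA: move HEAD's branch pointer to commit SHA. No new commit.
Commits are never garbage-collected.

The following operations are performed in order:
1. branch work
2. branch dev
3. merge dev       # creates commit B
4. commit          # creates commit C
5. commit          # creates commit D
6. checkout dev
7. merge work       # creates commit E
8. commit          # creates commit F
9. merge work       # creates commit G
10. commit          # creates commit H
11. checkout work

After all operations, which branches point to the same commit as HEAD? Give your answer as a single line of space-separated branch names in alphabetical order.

Answer: work

Derivation:
After op 1 (branch): HEAD=main@A [main=A work=A]
After op 2 (branch): HEAD=main@A [dev=A main=A work=A]
After op 3 (merge): HEAD=main@B [dev=A main=B work=A]
After op 4 (commit): HEAD=main@C [dev=A main=C work=A]
After op 5 (commit): HEAD=main@D [dev=A main=D work=A]
After op 6 (checkout): HEAD=dev@A [dev=A main=D work=A]
After op 7 (merge): HEAD=dev@E [dev=E main=D work=A]
After op 8 (commit): HEAD=dev@F [dev=F main=D work=A]
After op 9 (merge): HEAD=dev@G [dev=G main=D work=A]
After op 10 (commit): HEAD=dev@H [dev=H main=D work=A]
After op 11 (checkout): HEAD=work@A [dev=H main=D work=A]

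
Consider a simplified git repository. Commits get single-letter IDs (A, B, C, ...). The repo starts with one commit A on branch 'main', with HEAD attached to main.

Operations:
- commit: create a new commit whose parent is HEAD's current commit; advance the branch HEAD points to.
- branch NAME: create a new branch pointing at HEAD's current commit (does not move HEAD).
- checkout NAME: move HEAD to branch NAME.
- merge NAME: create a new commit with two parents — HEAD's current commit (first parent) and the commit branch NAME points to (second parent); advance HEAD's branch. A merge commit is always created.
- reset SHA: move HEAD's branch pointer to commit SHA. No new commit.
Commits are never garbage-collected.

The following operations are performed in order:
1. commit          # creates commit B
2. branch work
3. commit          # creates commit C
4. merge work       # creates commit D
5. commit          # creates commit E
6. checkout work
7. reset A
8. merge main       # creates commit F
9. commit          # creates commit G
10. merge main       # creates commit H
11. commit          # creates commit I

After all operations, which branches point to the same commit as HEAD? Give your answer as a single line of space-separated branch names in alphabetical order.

After op 1 (commit): HEAD=main@B [main=B]
After op 2 (branch): HEAD=main@B [main=B work=B]
After op 3 (commit): HEAD=main@C [main=C work=B]
After op 4 (merge): HEAD=main@D [main=D work=B]
After op 5 (commit): HEAD=main@E [main=E work=B]
After op 6 (checkout): HEAD=work@B [main=E work=B]
After op 7 (reset): HEAD=work@A [main=E work=A]
After op 8 (merge): HEAD=work@F [main=E work=F]
After op 9 (commit): HEAD=work@G [main=E work=G]
After op 10 (merge): HEAD=work@H [main=E work=H]
After op 11 (commit): HEAD=work@I [main=E work=I]

Answer: work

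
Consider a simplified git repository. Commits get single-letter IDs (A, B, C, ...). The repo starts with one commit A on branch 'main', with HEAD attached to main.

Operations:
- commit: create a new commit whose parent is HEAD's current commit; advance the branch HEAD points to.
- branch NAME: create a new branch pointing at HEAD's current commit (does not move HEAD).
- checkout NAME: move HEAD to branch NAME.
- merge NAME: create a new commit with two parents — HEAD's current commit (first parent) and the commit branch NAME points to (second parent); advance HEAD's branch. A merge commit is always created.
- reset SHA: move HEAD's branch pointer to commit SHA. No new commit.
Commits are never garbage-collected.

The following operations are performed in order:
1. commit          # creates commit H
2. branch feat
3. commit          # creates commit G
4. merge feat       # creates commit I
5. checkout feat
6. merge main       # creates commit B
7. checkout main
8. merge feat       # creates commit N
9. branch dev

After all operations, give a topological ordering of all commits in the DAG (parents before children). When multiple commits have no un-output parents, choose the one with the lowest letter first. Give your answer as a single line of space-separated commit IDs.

After op 1 (commit): HEAD=main@H [main=H]
After op 2 (branch): HEAD=main@H [feat=H main=H]
After op 3 (commit): HEAD=main@G [feat=H main=G]
After op 4 (merge): HEAD=main@I [feat=H main=I]
After op 5 (checkout): HEAD=feat@H [feat=H main=I]
After op 6 (merge): HEAD=feat@B [feat=B main=I]
After op 7 (checkout): HEAD=main@I [feat=B main=I]
After op 8 (merge): HEAD=main@N [feat=B main=N]
After op 9 (branch): HEAD=main@N [dev=N feat=B main=N]
commit A: parents=[]
commit B: parents=['H', 'I']
commit G: parents=['H']
commit H: parents=['A']
commit I: parents=['G', 'H']
commit N: parents=['I', 'B']

Answer: A H G I B N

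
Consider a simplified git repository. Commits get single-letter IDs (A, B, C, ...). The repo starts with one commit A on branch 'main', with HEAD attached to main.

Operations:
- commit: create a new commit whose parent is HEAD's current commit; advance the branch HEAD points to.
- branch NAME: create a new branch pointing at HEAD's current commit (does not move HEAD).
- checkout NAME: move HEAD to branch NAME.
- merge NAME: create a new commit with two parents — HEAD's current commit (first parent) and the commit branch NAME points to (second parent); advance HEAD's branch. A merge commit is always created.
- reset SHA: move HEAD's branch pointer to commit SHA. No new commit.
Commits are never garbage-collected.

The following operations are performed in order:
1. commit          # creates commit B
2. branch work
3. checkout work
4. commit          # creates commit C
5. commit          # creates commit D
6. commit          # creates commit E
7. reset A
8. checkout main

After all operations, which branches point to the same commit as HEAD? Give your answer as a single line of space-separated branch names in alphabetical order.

Answer: main

Derivation:
After op 1 (commit): HEAD=main@B [main=B]
After op 2 (branch): HEAD=main@B [main=B work=B]
After op 3 (checkout): HEAD=work@B [main=B work=B]
After op 4 (commit): HEAD=work@C [main=B work=C]
After op 5 (commit): HEAD=work@D [main=B work=D]
After op 6 (commit): HEAD=work@E [main=B work=E]
After op 7 (reset): HEAD=work@A [main=B work=A]
After op 8 (checkout): HEAD=main@B [main=B work=A]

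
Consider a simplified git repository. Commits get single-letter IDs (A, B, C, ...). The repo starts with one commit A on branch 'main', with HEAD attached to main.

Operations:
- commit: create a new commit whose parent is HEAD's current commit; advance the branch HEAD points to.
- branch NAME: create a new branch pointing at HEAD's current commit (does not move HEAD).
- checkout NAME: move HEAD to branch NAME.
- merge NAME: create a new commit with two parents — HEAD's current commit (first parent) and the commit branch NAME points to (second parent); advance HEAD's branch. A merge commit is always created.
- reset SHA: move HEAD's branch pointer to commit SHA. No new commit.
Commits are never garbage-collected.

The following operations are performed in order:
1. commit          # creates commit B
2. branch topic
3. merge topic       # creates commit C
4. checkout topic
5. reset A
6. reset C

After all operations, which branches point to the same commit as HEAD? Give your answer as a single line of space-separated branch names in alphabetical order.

After op 1 (commit): HEAD=main@B [main=B]
After op 2 (branch): HEAD=main@B [main=B topic=B]
After op 3 (merge): HEAD=main@C [main=C topic=B]
After op 4 (checkout): HEAD=topic@B [main=C topic=B]
After op 5 (reset): HEAD=topic@A [main=C topic=A]
After op 6 (reset): HEAD=topic@C [main=C topic=C]

Answer: main topic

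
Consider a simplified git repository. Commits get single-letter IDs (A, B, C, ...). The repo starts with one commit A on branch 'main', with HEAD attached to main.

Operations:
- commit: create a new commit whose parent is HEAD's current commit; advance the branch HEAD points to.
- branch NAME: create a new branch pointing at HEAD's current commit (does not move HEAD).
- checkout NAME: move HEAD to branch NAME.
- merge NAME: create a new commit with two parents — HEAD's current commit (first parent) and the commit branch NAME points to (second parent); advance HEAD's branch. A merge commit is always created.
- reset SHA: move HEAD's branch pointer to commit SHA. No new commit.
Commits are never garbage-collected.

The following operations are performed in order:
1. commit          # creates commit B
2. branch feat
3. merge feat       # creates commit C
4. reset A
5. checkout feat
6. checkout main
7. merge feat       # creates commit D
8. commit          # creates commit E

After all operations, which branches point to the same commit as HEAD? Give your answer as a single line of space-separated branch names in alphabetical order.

Answer: main

Derivation:
After op 1 (commit): HEAD=main@B [main=B]
After op 2 (branch): HEAD=main@B [feat=B main=B]
After op 3 (merge): HEAD=main@C [feat=B main=C]
After op 4 (reset): HEAD=main@A [feat=B main=A]
After op 5 (checkout): HEAD=feat@B [feat=B main=A]
After op 6 (checkout): HEAD=main@A [feat=B main=A]
After op 7 (merge): HEAD=main@D [feat=B main=D]
After op 8 (commit): HEAD=main@E [feat=B main=E]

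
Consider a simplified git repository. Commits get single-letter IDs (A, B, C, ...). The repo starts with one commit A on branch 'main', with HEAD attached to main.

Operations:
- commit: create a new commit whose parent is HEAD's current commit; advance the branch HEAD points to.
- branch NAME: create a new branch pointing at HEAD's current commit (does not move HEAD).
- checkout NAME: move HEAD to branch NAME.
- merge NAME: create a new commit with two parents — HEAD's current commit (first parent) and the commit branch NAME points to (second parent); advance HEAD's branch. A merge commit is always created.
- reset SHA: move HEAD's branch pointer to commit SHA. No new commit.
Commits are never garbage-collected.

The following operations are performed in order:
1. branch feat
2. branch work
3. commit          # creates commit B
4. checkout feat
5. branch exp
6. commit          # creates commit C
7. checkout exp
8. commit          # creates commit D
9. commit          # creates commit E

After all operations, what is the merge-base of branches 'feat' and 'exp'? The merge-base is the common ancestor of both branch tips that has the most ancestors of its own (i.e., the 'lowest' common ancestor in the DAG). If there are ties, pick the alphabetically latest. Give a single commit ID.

Answer: A

Derivation:
After op 1 (branch): HEAD=main@A [feat=A main=A]
After op 2 (branch): HEAD=main@A [feat=A main=A work=A]
After op 3 (commit): HEAD=main@B [feat=A main=B work=A]
After op 4 (checkout): HEAD=feat@A [feat=A main=B work=A]
After op 5 (branch): HEAD=feat@A [exp=A feat=A main=B work=A]
After op 6 (commit): HEAD=feat@C [exp=A feat=C main=B work=A]
After op 7 (checkout): HEAD=exp@A [exp=A feat=C main=B work=A]
After op 8 (commit): HEAD=exp@D [exp=D feat=C main=B work=A]
After op 9 (commit): HEAD=exp@E [exp=E feat=C main=B work=A]
ancestors(feat=C): ['A', 'C']
ancestors(exp=E): ['A', 'D', 'E']
common: ['A']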